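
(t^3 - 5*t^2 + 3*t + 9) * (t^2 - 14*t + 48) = t^5 - 19*t^4 + 121*t^3 - 273*t^2 + 18*t + 432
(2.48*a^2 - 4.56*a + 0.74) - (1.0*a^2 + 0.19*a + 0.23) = 1.48*a^2 - 4.75*a + 0.51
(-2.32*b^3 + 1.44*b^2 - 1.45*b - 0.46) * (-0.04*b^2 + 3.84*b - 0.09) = 0.0928*b^5 - 8.9664*b^4 + 5.7964*b^3 - 5.6792*b^2 - 1.6359*b + 0.0414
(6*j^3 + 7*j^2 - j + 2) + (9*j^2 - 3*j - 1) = 6*j^3 + 16*j^2 - 4*j + 1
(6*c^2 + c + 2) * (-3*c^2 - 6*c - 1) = -18*c^4 - 39*c^3 - 18*c^2 - 13*c - 2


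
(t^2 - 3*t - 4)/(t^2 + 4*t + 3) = (t - 4)/(t + 3)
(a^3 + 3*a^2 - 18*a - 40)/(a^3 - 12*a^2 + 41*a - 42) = (a^3 + 3*a^2 - 18*a - 40)/(a^3 - 12*a^2 + 41*a - 42)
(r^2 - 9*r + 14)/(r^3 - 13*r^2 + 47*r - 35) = (r - 2)/(r^2 - 6*r + 5)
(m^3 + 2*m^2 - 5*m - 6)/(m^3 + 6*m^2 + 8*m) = (m^3 + 2*m^2 - 5*m - 6)/(m*(m^2 + 6*m + 8))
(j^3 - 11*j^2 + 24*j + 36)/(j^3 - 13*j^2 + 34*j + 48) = (j - 6)/(j - 8)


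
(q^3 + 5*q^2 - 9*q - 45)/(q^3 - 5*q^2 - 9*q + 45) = (q + 5)/(q - 5)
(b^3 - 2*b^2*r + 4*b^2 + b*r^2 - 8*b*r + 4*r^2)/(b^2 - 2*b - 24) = (b^2 - 2*b*r + r^2)/(b - 6)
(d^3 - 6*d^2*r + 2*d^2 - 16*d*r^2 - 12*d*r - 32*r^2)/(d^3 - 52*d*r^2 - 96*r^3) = (d + 2)/(d + 6*r)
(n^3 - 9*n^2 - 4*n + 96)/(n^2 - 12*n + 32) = n + 3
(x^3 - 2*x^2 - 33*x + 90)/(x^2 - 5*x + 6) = (x^2 + x - 30)/(x - 2)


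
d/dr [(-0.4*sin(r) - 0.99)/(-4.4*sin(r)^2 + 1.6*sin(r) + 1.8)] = (-1.76*sin(r)^2 - 8.712*sin(r) + 0.864)*cos(r)/(19.36*sin(r)^4 - 14.08*sin(r)^3 - 13.28*sin(r)^2 + 5.76*sin(r) + 3.24)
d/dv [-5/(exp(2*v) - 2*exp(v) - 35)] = 10*(exp(v) - 1)*exp(v)/(-exp(2*v) + 2*exp(v) + 35)^2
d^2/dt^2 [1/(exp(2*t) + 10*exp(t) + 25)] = (4*exp(t) - 10)*exp(t)/(exp(4*t) + 20*exp(3*t) + 150*exp(2*t) + 500*exp(t) + 625)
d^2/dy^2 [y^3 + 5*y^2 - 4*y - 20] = 6*y + 10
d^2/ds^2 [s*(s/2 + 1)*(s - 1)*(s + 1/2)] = 6*s^2 + 9*s/2 - 3/2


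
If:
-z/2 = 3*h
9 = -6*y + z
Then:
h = -z/6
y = z/6 - 3/2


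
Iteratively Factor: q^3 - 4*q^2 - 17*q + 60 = (q + 4)*(q^2 - 8*q + 15) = (q - 3)*(q + 4)*(q - 5)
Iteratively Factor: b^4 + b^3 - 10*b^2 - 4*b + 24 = (b - 2)*(b^3 + 3*b^2 - 4*b - 12) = (b - 2)*(b + 3)*(b^2 - 4) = (b - 2)*(b + 2)*(b + 3)*(b - 2)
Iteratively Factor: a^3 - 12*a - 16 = (a + 2)*(a^2 - 2*a - 8) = (a - 4)*(a + 2)*(a + 2)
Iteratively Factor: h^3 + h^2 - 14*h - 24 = (h - 4)*(h^2 + 5*h + 6) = (h - 4)*(h + 3)*(h + 2)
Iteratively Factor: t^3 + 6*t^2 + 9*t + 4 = (t + 1)*(t^2 + 5*t + 4) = (t + 1)^2*(t + 4)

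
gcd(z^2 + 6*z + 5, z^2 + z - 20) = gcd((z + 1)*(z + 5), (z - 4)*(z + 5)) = z + 5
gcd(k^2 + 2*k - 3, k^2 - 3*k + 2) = k - 1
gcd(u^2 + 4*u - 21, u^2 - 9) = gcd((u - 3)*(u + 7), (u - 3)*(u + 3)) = u - 3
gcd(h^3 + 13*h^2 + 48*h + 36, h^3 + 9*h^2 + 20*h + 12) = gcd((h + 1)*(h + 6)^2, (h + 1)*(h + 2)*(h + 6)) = h^2 + 7*h + 6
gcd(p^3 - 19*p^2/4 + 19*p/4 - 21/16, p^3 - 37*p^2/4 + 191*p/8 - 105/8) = p^2 - 17*p/4 + 21/8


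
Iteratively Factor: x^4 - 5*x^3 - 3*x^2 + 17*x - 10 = (x - 1)*(x^3 - 4*x^2 - 7*x + 10) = (x - 5)*(x - 1)*(x^2 + x - 2) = (x - 5)*(x - 1)^2*(x + 2)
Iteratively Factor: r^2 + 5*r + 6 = (r + 3)*(r + 2)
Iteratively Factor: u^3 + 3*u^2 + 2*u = (u)*(u^2 + 3*u + 2) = u*(u + 2)*(u + 1)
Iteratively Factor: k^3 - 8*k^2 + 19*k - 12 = (k - 4)*(k^2 - 4*k + 3) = (k - 4)*(k - 1)*(k - 3)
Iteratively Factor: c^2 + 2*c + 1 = (c + 1)*(c + 1)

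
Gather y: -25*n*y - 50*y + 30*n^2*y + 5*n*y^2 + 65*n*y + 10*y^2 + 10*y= y^2*(5*n + 10) + y*(30*n^2 + 40*n - 40)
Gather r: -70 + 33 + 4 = -33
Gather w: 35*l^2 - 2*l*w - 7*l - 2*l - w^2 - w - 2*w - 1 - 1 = 35*l^2 - 9*l - w^2 + w*(-2*l - 3) - 2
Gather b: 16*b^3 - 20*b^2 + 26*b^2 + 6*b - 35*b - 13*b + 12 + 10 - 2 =16*b^3 + 6*b^2 - 42*b + 20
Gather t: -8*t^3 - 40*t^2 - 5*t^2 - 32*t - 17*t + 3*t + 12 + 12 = -8*t^3 - 45*t^2 - 46*t + 24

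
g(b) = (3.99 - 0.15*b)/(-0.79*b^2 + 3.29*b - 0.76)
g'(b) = (3.99 - 0.15*b)*(1.58*b - 3.29)/(-0.79*b^2 + 3.29*b - 0.76)^2 - 0.15/(-0.79*b^2 + 3.29*b - 0.76) = (-0.1185*b^2 + 6.3042*b - 13.0131)/(0.6241*b^4 - 5.1982*b^3 + 12.0249*b^2 - 5.0008*b + 0.5776)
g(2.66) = 1.50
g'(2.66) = 0.51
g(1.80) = 1.43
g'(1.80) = -0.30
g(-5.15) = -0.12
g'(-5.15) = -0.03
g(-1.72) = -0.49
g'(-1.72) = -0.32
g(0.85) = 2.64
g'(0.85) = -3.60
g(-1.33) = -0.64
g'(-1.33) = -0.51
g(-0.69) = -1.20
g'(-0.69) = -1.50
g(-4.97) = -0.13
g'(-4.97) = -0.04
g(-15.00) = -0.03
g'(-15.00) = -0.00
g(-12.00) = -0.04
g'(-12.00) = -0.00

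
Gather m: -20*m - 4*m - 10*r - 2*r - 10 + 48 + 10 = -24*m - 12*r + 48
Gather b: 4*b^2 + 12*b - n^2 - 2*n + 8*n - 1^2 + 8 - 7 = 4*b^2 + 12*b - n^2 + 6*n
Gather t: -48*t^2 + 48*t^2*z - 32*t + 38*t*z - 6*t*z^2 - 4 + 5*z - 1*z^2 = t^2*(48*z - 48) + t*(-6*z^2 + 38*z - 32) - z^2 + 5*z - 4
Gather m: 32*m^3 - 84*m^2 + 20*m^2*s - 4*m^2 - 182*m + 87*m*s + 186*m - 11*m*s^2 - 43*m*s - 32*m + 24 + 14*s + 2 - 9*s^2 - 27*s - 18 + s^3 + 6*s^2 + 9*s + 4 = 32*m^3 + m^2*(20*s - 88) + m*(-11*s^2 + 44*s - 28) + s^3 - 3*s^2 - 4*s + 12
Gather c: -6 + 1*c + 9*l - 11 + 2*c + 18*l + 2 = 3*c + 27*l - 15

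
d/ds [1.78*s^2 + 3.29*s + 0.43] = 3.56*s + 3.29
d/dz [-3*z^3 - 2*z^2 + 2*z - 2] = -9*z^2 - 4*z + 2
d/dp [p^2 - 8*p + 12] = 2*p - 8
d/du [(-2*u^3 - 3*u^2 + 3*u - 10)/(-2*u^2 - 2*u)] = (u^4 + 2*u^3 + 3*u^2 - 10*u - 5)/(u^2*(u^2 + 2*u + 1))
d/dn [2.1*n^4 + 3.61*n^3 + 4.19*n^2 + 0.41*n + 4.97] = 8.4*n^3 + 10.83*n^2 + 8.38*n + 0.41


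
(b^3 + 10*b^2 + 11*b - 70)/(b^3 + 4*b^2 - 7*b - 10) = (b + 7)/(b + 1)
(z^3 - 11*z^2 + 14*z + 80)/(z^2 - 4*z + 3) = (z^3 - 11*z^2 + 14*z + 80)/(z^2 - 4*z + 3)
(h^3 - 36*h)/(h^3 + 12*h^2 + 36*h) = (h - 6)/(h + 6)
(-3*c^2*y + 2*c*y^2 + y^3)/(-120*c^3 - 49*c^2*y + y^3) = y*(-c + y)/(-40*c^2 - 3*c*y + y^2)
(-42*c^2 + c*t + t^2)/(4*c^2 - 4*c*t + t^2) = (-42*c^2 + c*t + t^2)/(4*c^2 - 4*c*t + t^2)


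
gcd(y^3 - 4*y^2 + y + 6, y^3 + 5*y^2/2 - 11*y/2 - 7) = y^2 - y - 2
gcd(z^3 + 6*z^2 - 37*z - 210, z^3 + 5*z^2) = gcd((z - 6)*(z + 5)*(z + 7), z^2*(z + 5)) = z + 5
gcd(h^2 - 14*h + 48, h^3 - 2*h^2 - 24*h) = h - 6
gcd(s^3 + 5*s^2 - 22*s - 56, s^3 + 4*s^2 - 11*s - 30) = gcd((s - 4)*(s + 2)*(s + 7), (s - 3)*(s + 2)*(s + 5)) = s + 2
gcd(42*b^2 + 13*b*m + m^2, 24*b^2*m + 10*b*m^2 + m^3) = 6*b + m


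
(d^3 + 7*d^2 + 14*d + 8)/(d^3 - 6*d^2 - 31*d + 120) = (d^3 + 7*d^2 + 14*d + 8)/(d^3 - 6*d^2 - 31*d + 120)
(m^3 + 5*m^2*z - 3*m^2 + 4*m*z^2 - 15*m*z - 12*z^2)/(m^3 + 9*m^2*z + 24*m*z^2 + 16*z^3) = (m - 3)/(m + 4*z)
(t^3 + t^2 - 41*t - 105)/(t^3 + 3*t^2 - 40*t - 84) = (t^3 + t^2 - 41*t - 105)/(t^3 + 3*t^2 - 40*t - 84)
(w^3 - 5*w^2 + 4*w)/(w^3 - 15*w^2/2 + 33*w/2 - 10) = 2*w/(2*w - 5)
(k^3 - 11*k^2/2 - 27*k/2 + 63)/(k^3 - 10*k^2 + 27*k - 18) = (k + 7/2)/(k - 1)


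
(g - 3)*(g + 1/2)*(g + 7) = g^3 + 9*g^2/2 - 19*g - 21/2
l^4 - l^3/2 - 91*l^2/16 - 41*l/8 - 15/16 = (l - 3)*(l + 1/4)*(l + 1)*(l + 5/4)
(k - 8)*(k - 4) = k^2 - 12*k + 32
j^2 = j^2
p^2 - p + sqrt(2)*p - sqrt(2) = (p - 1)*(p + sqrt(2))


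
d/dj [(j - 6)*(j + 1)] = 2*j - 5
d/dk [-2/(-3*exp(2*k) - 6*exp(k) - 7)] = -12*(exp(k) + 1)*exp(k)/(3*exp(2*k) + 6*exp(k) + 7)^2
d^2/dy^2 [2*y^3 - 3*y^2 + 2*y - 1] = 12*y - 6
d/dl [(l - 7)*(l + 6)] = 2*l - 1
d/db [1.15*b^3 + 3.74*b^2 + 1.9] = b*(3.45*b + 7.48)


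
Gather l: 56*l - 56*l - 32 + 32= 0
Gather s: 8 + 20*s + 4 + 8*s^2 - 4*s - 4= 8*s^2 + 16*s + 8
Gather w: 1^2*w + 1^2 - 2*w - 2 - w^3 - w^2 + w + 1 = -w^3 - w^2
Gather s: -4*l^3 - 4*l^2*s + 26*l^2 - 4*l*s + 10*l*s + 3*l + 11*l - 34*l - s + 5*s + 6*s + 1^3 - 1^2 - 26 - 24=-4*l^3 + 26*l^2 - 20*l + s*(-4*l^2 + 6*l + 10) - 50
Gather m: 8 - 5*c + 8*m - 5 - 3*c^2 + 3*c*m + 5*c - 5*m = -3*c^2 + m*(3*c + 3) + 3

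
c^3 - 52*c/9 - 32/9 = (c - 8/3)*(c + 2/3)*(c + 2)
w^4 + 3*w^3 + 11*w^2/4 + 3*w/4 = w*(w + 1/2)*(w + 1)*(w + 3/2)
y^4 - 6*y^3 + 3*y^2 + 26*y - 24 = (y - 4)*(y - 3)*(y - 1)*(y + 2)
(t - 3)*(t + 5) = t^2 + 2*t - 15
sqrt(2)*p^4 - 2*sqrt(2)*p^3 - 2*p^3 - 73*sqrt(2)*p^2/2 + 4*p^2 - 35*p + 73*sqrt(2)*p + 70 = (p - 2)*(p - 5*sqrt(2))*(p + 7*sqrt(2)/2)*(sqrt(2)*p + 1)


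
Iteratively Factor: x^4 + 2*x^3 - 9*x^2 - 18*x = (x + 3)*(x^3 - x^2 - 6*x) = x*(x + 3)*(x^2 - x - 6) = x*(x - 3)*(x + 3)*(x + 2)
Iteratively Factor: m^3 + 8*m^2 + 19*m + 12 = (m + 4)*(m^2 + 4*m + 3) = (m + 1)*(m + 4)*(m + 3)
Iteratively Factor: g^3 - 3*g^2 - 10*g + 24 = (g - 2)*(g^2 - g - 12) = (g - 4)*(g - 2)*(g + 3)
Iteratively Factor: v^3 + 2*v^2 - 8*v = (v)*(v^2 + 2*v - 8) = v*(v + 4)*(v - 2)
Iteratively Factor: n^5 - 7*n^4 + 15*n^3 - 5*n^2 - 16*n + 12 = (n - 1)*(n^4 - 6*n^3 + 9*n^2 + 4*n - 12) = (n - 2)*(n - 1)*(n^3 - 4*n^2 + n + 6) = (n - 2)^2*(n - 1)*(n^2 - 2*n - 3) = (n - 3)*(n - 2)^2*(n - 1)*(n + 1)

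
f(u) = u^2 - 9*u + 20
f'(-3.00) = -15.00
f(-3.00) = 56.00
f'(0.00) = -9.00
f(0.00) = 20.00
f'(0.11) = -8.78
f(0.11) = 19.02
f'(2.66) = -3.68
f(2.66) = 3.14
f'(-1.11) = -11.22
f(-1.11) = 31.22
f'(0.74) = -7.52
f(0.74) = 13.89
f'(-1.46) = -11.92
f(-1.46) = 35.27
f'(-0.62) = -10.24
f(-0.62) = 25.96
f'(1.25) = -6.50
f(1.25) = 10.31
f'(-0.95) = -10.90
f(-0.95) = 29.45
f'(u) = 2*u - 9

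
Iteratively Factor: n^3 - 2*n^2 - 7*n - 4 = (n - 4)*(n^2 + 2*n + 1) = (n - 4)*(n + 1)*(n + 1)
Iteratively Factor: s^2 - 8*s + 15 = (s - 3)*(s - 5)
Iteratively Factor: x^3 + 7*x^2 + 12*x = (x + 3)*(x^2 + 4*x) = x*(x + 3)*(x + 4)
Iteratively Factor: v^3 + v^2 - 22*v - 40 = (v + 4)*(v^2 - 3*v - 10) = (v + 2)*(v + 4)*(v - 5)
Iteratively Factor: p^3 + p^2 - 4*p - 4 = (p - 2)*(p^2 + 3*p + 2) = (p - 2)*(p + 1)*(p + 2)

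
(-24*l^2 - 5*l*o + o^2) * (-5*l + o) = 120*l^3 + l^2*o - 10*l*o^2 + o^3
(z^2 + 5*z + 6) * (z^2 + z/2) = z^4 + 11*z^3/2 + 17*z^2/2 + 3*z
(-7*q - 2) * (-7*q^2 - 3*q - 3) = 49*q^3 + 35*q^2 + 27*q + 6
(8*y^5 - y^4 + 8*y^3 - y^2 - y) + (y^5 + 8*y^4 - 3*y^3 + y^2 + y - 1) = 9*y^5 + 7*y^4 + 5*y^3 - 1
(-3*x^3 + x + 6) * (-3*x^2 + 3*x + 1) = 9*x^5 - 9*x^4 - 6*x^3 - 15*x^2 + 19*x + 6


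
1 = 1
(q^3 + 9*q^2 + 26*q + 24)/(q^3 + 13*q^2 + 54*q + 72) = (q + 2)/(q + 6)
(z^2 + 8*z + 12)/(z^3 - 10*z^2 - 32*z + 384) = (z + 2)/(z^2 - 16*z + 64)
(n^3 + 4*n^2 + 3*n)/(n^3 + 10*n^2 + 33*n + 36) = n*(n + 1)/(n^2 + 7*n + 12)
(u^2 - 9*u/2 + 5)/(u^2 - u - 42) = (-u^2 + 9*u/2 - 5)/(-u^2 + u + 42)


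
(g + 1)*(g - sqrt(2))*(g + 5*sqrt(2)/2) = g^3 + g^2 + 3*sqrt(2)*g^2/2 - 5*g + 3*sqrt(2)*g/2 - 5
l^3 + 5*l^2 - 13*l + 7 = (l - 1)^2*(l + 7)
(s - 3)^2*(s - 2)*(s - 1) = s^4 - 9*s^3 + 29*s^2 - 39*s + 18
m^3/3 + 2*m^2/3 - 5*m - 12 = (m/3 + 1)*(m - 4)*(m + 3)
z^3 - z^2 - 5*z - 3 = (z - 3)*(z + 1)^2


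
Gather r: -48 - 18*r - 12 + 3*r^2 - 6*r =3*r^2 - 24*r - 60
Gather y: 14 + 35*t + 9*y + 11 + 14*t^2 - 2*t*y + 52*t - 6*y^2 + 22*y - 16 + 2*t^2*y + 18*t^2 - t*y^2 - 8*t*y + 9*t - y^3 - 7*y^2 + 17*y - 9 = 32*t^2 + 96*t - y^3 + y^2*(-t - 13) + y*(2*t^2 - 10*t + 48)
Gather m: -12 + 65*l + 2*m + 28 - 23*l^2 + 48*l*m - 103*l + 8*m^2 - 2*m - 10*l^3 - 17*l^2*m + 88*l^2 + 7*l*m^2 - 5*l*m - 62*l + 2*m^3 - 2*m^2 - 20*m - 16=-10*l^3 + 65*l^2 - 100*l + 2*m^3 + m^2*(7*l + 6) + m*(-17*l^2 + 43*l - 20)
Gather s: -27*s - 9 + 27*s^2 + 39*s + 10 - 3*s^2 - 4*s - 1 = 24*s^2 + 8*s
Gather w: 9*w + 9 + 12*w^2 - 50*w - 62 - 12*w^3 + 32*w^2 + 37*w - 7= -12*w^3 + 44*w^2 - 4*w - 60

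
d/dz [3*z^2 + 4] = 6*z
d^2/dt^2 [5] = 0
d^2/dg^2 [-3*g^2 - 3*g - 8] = -6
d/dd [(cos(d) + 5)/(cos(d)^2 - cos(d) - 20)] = (cos(d)^2 + 10*cos(d) + 15)*sin(d)/(sin(d)^2 + cos(d) + 19)^2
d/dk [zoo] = 0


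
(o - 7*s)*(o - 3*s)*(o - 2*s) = o^3 - 12*o^2*s + 41*o*s^2 - 42*s^3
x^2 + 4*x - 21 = (x - 3)*(x + 7)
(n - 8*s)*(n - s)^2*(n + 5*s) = n^4 - 5*n^3*s - 33*n^2*s^2 + 77*n*s^3 - 40*s^4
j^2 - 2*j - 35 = (j - 7)*(j + 5)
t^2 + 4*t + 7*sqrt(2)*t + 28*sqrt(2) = (t + 4)*(t + 7*sqrt(2))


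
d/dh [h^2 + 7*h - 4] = 2*h + 7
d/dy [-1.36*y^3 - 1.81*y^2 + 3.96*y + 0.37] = -4.08*y^2 - 3.62*y + 3.96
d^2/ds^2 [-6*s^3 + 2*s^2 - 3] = 4 - 36*s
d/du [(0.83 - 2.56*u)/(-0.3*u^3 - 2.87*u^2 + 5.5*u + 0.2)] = (-1.536*u^3 - 6.6002*u^2 + 4.7642*u - 5.077)/(0.09*u^6 + 1.722*u^5 + 4.9369*u^4 - 31.69*u^3 + 29.102*u^2 + 2.2*u + 0.04)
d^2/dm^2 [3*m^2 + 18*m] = 6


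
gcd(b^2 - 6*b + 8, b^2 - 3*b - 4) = b - 4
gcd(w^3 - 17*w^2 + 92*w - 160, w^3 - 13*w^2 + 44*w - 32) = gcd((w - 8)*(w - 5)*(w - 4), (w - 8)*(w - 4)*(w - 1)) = w^2 - 12*w + 32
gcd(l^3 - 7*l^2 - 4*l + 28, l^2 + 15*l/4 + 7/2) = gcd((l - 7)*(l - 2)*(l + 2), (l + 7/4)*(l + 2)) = l + 2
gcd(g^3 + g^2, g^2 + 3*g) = g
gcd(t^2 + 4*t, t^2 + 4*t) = t^2 + 4*t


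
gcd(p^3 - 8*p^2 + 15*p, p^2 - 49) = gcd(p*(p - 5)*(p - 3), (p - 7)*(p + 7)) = 1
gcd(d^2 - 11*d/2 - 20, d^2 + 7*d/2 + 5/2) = d + 5/2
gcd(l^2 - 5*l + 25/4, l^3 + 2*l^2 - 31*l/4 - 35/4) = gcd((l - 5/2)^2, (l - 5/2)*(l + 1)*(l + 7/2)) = l - 5/2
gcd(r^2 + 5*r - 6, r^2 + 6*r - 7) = r - 1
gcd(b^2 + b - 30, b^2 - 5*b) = b - 5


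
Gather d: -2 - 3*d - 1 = -3*d - 3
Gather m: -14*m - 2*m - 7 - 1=-16*m - 8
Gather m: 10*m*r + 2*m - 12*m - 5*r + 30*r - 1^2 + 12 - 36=m*(10*r - 10) + 25*r - 25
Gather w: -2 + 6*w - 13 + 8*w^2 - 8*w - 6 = 8*w^2 - 2*w - 21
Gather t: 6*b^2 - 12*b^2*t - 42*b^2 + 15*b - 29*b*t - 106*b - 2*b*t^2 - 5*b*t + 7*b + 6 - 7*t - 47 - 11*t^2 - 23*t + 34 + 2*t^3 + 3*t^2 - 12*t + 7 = -36*b^2 - 84*b + 2*t^3 + t^2*(-2*b - 8) + t*(-12*b^2 - 34*b - 42)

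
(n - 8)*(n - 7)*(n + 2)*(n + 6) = n^4 - 7*n^3 - 52*n^2 + 268*n + 672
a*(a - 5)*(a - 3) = a^3 - 8*a^2 + 15*a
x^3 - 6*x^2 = x^2*(x - 6)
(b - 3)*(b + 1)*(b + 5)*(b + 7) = b^4 + 10*b^3 + 8*b^2 - 106*b - 105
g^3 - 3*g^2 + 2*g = g*(g - 2)*(g - 1)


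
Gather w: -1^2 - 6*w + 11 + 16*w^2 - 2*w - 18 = 16*w^2 - 8*w - 8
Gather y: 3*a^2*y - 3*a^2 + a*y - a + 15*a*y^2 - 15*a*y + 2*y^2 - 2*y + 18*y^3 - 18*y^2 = -3*a^2 - a + 18*y^3 + y^2*(15*a - 16) + y*(3*a^2 - 14*a - 2)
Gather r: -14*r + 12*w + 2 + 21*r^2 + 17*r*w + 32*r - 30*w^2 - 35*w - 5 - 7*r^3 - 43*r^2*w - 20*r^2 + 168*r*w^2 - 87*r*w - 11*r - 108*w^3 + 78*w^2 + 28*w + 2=-7*r^3 + r^2*(1 - 43*w) + r*(168*w^2 - 70*w + 7) - 108*w^3 + 48*w^2 + 5*w - 1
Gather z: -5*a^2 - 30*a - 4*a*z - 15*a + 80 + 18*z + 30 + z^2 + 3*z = -5*a^2 - 45*a + z^2 + z*(21 - 4*a) + 110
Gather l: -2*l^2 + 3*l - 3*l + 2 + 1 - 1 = 2 - 2*l^2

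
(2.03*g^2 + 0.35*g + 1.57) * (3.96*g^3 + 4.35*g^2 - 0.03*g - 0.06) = 8.0388*g^5 + 10.2165*g^4 + 7.6788*g^3 + 6.6972*g^2 - 0.0681*g - 0.0942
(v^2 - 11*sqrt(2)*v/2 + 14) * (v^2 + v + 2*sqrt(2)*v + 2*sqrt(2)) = v^4 - 7*sqrt(2)*v^3/2 + v^3 - 8*v^2 - 7*sqrt(2)*v^2/2 - 8*v + 28*sqrt(2)*v + 28*sqrt(2)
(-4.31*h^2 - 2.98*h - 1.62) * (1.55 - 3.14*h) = 13.5334*h^3 + 2.6767*h^2 + 0.4678*h - 2.511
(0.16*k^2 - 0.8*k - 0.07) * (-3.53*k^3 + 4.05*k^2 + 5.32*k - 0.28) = -0.5648*k^5 + 3.472*k^4 - 2.1417*k^3 - 4.5843*k^2 - 0.1484*k + 0.0196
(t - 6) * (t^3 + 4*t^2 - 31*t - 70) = t^4 - 2*t^3 - 55*t^2 + 116*t + 420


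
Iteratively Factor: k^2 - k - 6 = (k - 3)*(k + 2)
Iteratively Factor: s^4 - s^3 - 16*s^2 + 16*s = (s - 4)*(s^3 + 3*s^2 - 4*s) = (s - 4)*(s - 1)*(s^2 + 4*s) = (s - 4)*(s - 1)*(s + 4)*(s)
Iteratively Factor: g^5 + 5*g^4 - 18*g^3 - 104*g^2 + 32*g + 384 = (g + 4)*(g^4 + g^3 - 22*g^2 - 16*g + 96) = (g - 4)*(g + 4)*(g^3 + 5*g^2 - 2*g - 24) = (g - 4)*(g - 2)*(g + 4)*(g^2 + 7*g + 12) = (g - 4)*(g - 2)*(g + 3)*(g + 4)*(g + 4)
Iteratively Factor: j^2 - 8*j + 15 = (j - 3)*(j - 5)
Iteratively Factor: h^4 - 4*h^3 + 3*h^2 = (h)*(h^3 - 4*h^2 + 3*h) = h^2*(h^2 - 4*h + 3) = h^2*(h - 3)*(h - 1)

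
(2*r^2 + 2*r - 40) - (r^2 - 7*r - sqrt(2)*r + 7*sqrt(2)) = r^2 + sqrt(2)*r + 9*r - 40 - 7*sqrt(2)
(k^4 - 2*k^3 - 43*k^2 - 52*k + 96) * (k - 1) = k^5 - 3*k^4 - 41*k^3 - 9*k^2 + 148*k - 96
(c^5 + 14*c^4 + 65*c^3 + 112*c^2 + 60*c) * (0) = 0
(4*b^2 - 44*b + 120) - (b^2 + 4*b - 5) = 3*b^2 - 48*b + 125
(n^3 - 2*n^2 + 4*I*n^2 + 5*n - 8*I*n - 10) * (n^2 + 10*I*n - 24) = n^5 - 2*n^4 + 14*I*n^4 - 59*n^3 - 28*I*n^3 + 118*n^2 - 46*I*n^2 - 120*n + 92*I*n + 240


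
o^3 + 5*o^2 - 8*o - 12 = (o - 2)*(o + 1)*(o + 6)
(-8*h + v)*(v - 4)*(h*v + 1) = -8*h^2*v^2 + 32*h^2*v + h*v^3 - 4*h*v^2 - 8*h*v + 32*h + v^2 - 4*v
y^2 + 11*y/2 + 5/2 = (y + 1/2)*(y + 5)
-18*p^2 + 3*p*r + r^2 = (-3*p + r)*(6*p + r)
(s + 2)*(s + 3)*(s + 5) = s^3 + 10*s^2 + 31*s + 30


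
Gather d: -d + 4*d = 3*d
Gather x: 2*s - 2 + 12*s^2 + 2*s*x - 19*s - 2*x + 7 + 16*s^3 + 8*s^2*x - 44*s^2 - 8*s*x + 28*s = 16*s^3 - 32*s^2 + 11*s + x*(8*s^2 - 6*s - 2) + 5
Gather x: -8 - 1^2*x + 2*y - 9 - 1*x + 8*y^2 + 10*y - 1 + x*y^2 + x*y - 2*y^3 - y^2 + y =x*(y^2 + y - 2) - 2*y^3 + 7*y^2 + 13*y - 18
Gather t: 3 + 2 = 5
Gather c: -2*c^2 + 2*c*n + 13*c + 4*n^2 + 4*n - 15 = -2*c^2 + c*(2*n + 13) + 4*n^2 + 4*n - 15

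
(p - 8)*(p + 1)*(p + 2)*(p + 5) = p^4 - 47*p^2 - 126*p - 80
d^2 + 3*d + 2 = (d + 1)*(d + 2)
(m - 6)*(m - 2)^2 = m^3 - 10*m^2 + 28*m - 24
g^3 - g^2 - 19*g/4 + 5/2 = (g - 5/2)*(g - 1/2)*(g + 2)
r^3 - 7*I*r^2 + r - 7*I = (r - 7*I)*(r - I)*(r + I)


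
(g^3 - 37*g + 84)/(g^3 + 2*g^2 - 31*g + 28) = (g - 3)/(g - 1)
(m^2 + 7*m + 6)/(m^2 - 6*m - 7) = (m + 6)/(m - 7)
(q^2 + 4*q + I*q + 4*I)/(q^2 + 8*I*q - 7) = (q + 4)/(q + 7*I)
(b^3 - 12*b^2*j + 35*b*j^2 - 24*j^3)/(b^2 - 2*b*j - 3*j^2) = (b^2 - 9*b*j + 8*j^2)/(b + j)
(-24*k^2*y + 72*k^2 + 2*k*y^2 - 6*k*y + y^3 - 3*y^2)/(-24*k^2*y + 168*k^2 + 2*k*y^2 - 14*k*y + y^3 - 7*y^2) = (y - 3)/(y - 7)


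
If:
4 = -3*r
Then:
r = -4/3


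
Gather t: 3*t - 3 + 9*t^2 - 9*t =9*t^2 - 6*t - 3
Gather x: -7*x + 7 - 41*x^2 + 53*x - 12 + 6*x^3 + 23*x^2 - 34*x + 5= 6*x^3 - 18*x^2 + 12*x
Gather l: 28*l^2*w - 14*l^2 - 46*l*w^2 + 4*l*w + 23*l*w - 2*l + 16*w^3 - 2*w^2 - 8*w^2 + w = l^2*(28*w - 14) + l*(-46*w^2 + 27*w - 2) + 16*w^3 - 10*w^2 + w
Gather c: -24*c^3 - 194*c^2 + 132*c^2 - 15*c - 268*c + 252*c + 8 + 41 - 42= -24*c^3 - 62*c^2 - 31*c + 7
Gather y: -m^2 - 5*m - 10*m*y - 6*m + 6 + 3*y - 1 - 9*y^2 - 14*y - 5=-m^2 - 11*m - 9*y^2 + y*(-10*m - 11)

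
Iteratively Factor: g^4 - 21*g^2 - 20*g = (g)*(g^3 - 21*g - 20) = g*(g + 1)*(g^2 - g - 20) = g*(g - 5)*(g + 1)*(g + 4)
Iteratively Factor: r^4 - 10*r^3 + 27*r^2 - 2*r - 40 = (r - 5)*(r^3 - 5*r^2 + 2*r + 8) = (r - 5)*(r - 2)*(r^2 - 3*r - 4) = (r - 5)*(r - 4)*(r - 2)*(r + 1)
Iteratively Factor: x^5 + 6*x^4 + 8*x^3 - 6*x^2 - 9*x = (x + 1)*(x^4 + 5*x^3 + 3*x^2 - 9*x) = x*(x + 1)*(x^3 + 5*x^2 + 3*x - 9) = x*(x - 1)*(x + 1)*(x^2 + 6*x + 9) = x*(x - 1)*(x + 1)*(x + 3)*(x + 3)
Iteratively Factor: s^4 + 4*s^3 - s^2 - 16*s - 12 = (s + 2)*(s^3 + 2*s^2 - 5*s - 6) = (s + 2)*(s + 3)*(s^2 - s - 2) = (s + 1)*(s + 2)*(s + 3)*(s - 2)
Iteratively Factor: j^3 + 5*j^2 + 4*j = (j + 4)*(j^2 + j) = j*(j + 4)*(j + 1)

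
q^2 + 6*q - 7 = (q - 1)*(q + 7)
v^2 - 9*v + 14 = (v - 7)*(v - 2)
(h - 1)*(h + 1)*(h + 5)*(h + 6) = h^4 + 11*h^3 + 29*h^2 - 11*h - 30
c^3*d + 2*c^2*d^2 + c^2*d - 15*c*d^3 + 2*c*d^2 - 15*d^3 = (c - 3*d)*(c + 5*d)*(c*d + d)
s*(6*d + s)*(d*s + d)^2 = 6*d^3*s^3 + 12*d^3*s^2 + 6*d^3*s + d^2*s^4 + 2*d^2*s^3 + d^2*s^2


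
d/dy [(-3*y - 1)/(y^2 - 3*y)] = (3*y^2 + 2*y - 3)/(y^2*(y^2 - 6*y + 9))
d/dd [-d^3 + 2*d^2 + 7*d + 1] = -3*d^2 + 4*d + 7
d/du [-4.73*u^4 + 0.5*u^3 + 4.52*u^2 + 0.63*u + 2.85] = -18.92*u^3 + 1.5*u^2 + 9.04*u + 0.63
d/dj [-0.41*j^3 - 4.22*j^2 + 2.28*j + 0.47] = -1.23*j^2 - 8.44*j + 2.28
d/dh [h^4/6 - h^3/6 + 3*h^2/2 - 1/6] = h*(4*h^2 - 3*h + 18)/6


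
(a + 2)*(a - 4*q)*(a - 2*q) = a^3 - 6*a^2*q + 2*a^2 + 8*a*q^2 - 12*a*q + 16*q^2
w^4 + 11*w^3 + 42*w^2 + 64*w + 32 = (w + 1)*(w + 2)*(w + 4)^2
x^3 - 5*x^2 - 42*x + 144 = (x - 8)*(x - 3)*(x + 6)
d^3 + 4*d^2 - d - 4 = (d - 1)*(d + 1)*(d + 4)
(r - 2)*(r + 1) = r^2 - r - 2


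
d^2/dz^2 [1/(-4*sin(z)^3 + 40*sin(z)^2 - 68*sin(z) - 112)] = (9*sin(z)^5 - 119*sin(z)^4 + 541*sin(z)^3 - 1143*sin(z)^2 + 1850*sin(z) - 1138)/(4*(sin(z) - 7)^3*(sin(z) - 4)^3*(sin(z) + 1)^2)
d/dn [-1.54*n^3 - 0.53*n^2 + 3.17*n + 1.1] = -4.62*n^2 - 1.06*n + 3.17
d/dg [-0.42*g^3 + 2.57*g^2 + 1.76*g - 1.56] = -1.26*g^2 + 5.14*g + 1.76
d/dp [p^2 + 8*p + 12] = 2*p + 8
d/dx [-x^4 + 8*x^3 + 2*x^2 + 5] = 4*x*(-x^2 + 6*x + 1)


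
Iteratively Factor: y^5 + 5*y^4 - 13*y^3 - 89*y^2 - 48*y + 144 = (y - 4)*(y^4 + 9*y^3 + 23*y^2 + 3*y - 36) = (y - 4)*(y - 1)*(y^3 + 10*y^2 + 33*y + 36) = (y - 4)*(y - 1)*(y + 3)*(y^2 + 7*y + 12) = (y - 4)*(y - 1)*(y + 3)^2*(y + 4)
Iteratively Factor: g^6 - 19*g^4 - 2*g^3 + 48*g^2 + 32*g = (g + 1)*(g^5 - g^4 - 18*g^3 + 16*g^2 + 32*g) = (g - 4)*(g + 1)*(g^4 + 3*g^3 - 6*g^2 - 8*g) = g*(g - 4)*(g + 1)*(g^3 + 3*g^2 - 6*g - 8) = g*(g - 4)*(g + 1)^2*(g^2 + 2*g - 8) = g*(g - 4)*(g + 1)^2*(g + 4)*(g - 2)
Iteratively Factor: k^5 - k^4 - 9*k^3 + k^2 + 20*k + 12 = (k + 2)*(k^4 - 3*k^3 - 3*k^2 + 7*k + 6) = (k + 1)*(k + 2)*(k^3 - 4*k^2 + k + 6) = (k - 2)*(k + 1)*(k + 2)*(k^2 - 2*k - 3) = (k - 2)*(k + 1)^2*(k + 2)*(k - 3)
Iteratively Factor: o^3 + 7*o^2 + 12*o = (o + 4)*(o^2 + 3*o) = (o + 3)*(o + 4)*(o)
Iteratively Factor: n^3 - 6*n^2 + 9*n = (n - 3)*(n^2 - 3*n) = n*(n - 3)*(n - 3)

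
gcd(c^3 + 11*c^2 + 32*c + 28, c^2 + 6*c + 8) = c + 2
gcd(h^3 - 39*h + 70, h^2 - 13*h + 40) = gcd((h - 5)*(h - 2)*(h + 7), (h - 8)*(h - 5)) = h - 5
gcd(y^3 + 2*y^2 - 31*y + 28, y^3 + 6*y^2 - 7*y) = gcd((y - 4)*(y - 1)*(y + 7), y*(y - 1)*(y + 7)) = y^2 + 6*y - 7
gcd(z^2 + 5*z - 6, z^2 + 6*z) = z + 6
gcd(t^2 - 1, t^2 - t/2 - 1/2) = t - 1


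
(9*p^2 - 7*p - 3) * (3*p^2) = 27*p^4 - 21*p^3 - 9*p^2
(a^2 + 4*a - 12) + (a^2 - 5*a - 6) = 2*a^2 - a - 18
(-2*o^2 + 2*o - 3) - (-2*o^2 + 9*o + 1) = -7*o - 4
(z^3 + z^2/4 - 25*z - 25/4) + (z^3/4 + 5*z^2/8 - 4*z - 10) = 5*z^3/4 + 7*z^2/8 - 29*z - 65/4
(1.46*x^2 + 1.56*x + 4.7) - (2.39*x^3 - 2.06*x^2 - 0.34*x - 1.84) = -2.39*x^3 + 3.52*x^2 + 1.9*x + 6.54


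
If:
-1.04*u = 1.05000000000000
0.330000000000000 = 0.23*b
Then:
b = 1.43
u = -1.01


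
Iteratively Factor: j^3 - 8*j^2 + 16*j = (j - 4)*(j^2 - 4*j) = j*(j - 4)*(j - 4)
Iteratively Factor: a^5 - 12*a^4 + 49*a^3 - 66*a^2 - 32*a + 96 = (a - 4)*(a^4 - 8*a^3 + 17*a^2 + 2*a - 24) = (a - 4)*(a - 2)*(a^3 - 6*a^2 + 5*a + 12) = (a - 4)*(a - 3)*(a - 2)*(a^2 - 3*a - 4) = (a - 4)*(a - 3)*(a - 2)*(a + 1)*(a - 4)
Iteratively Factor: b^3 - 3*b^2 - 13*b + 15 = (b + 3)*(b^2 - 6*b + 5) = (b - 5)*(b + 3)*(b - 1)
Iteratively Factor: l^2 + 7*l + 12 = (l + 4)*(l + 3)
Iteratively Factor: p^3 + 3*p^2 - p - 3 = (p - 1)*(p^2 + 4*p + 3) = (p - 1)*(p + 3)*(p + 1)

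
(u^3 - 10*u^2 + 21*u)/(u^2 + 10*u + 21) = u*(u^2 - 10*u + 21)/(u^2 + 10*u + 21)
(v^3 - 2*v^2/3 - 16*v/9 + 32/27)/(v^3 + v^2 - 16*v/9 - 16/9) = (v - 2/3)/(v + 1)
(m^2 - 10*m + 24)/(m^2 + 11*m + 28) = (m^2 - 10*m + 24)/(m^2 + 11*m + 28)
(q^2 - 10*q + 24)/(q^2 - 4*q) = (q - 6)/q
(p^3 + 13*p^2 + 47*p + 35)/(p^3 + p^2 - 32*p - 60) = (p^2 + 8*p + 7)/(p^2 - 4*p - 12)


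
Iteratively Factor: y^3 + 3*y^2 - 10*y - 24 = (y + 4)*(y^2 - y - 6) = (y + 2)*(y + 4)*(y - 3)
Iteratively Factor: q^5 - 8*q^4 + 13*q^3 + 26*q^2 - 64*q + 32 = (q - 1)*(q^4 - 7*q^3 + 6*q^2 + 32*q - 32) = (q - 1)^2*(q^3 - 6*q^2 + 32) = (q - 1)^2*(q + 2)*(q^2 - 8*q + 16) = (q - 4)*(q - 1)^2*(q + 2)*(q - 4)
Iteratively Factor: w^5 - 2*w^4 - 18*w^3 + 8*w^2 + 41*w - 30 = (w + 3)*(w^4 - 5*w^3 - 3*w^2 + 17*w - 10) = (w - 1)*(w + 3)*(w^3 - 4*w^2 - 7*w + 10) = (w - 5)*(w - 1)*(w + 3)*(w^2 + w - 2) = (w - 5)*(w - 1)*(w + 2)*(w + 3)*(w - 1)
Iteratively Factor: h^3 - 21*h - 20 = (h - 5)*(h^2 + 5*h + 4) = (h - 5)*(h + 4)*(h + 1)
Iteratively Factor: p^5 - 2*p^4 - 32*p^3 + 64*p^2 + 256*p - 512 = (p - 4)*(p^4 + 2*p^3 - 24*p^2 - 32*p + 128) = (p - 4)^2*(p^3 + 6*p^2 - 32) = (p - 4)^2*(p + 4)*(p^2 + 2*p - 8) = (p - 4)^2*(p - 2)*(p + 4)*(p + 4)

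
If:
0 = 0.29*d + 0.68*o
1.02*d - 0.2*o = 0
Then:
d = 0.00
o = 0.00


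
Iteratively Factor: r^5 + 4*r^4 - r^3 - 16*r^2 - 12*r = (r)*(r^4 + 4*r^3 - r^2 - 16*r - 12) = r*(r + 1)*(r^3 + 3*r^2 - 4*r - 12) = r*(r + 1)*(r + 2)*(r^2 + r - 6) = r*(r + 1)*(r + 2)*(r + 3)*(r - 2)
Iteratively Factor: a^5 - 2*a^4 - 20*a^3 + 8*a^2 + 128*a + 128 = (a + 2)*(a^4 - 4*a^3 - 12*a^2 + 32*a + 64) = (a - 4)*(a + 2)*(a^3 - 12*a - 16) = (a - 4)*(a + 2)^2*(a^2 - 2*a - 8) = (a - 4)*(a + 2)^3*(a - 4)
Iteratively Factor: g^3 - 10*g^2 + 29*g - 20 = (g - 4)*(g^2 - 6*g + 5) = (g - 4)*(g - 1)*(g - 5)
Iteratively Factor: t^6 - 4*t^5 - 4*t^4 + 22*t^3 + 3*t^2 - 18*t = (t - 3)*(t^5 - t^4 - 7*t^3 + t^2 + 6*t) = t*(t - 3)*(t^4 - t^3 - 7*t^2 + t + 6) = t*(t - 3)^2*(t^3 + 2*t^2 - t - 2) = t*(t - 3)^2*(t + 1)*(t^2 + t - 2) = t*(t - 3)^2*(t + 1)*(t + 2)*(t - 1)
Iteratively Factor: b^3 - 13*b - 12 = (b + 3)*(b^2 - 3*b - 4) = (b - 4)*(b + 3)*(b + 1)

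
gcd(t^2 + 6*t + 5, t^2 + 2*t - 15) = t + 5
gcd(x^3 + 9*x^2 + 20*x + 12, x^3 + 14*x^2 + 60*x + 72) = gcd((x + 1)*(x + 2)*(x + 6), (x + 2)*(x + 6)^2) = x^2 + 8*x + 12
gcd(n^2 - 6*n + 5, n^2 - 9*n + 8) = n - 1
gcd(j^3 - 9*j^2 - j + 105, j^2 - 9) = j + 3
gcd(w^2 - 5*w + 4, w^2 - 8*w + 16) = w - 4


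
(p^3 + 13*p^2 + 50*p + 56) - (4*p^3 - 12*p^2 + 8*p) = -3*p^3 + 25*p^2 + 42*p + 56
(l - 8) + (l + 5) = 2*l - 3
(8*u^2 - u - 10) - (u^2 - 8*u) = 7*u^2 + 7*u - 10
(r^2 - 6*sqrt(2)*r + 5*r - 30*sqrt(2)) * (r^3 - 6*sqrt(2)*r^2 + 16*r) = r^5 - 12*sqrt(2)*r^4 + 5*r^4 - 60*sqrt(2)*r^3 + 88*r^3 - 96*sqrt(2)*r^2 + 440*r^2 - 480*sqrt(2)*r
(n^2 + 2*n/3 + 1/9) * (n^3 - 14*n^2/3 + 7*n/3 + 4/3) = n^5 - 4*n^4 - 2*n^3/3 + 64*n^2/27 + 31*n/27 + 4/27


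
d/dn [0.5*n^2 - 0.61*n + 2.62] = 1.0*n - 0.61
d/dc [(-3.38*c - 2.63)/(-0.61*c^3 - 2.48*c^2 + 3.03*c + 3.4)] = (2.0618*c^3 + 8.3824*c^2 - 10.2414*c - (3.38*c + 2.63)*(1.83*c^2 + 4.96*c - 3.03) - 11.492)/(0.61*c^3 + 2.48*c^2 - 3.03*c - 3.4)^2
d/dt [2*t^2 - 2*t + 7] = 4*t - 2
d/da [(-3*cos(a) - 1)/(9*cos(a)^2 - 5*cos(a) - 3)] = (27*sin(a)^2 - 18*cos(a) - 31)*sin(a)/(-9*cos(a)^2 + 5*cos(a) + 3)^2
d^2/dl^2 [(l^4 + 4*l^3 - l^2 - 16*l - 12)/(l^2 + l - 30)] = 2*(l^6 + 3*l^5 - 87*l^4 - 131*l^3 + 4914*l^2 + 9324*l - 1752)/(l^6 + 3*l^5 - 87*l^4 - 179*l^3 + 2610*l^2 + 2700*l - 27000)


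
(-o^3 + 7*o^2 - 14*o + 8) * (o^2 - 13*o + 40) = -o^5 + 20*o^4 - 145*o^3 + 470*o^2 - 664*o + 320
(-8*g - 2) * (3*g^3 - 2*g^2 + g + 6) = -24*g^4 + 10*g^3 - 4*g^2 - 50*g - 12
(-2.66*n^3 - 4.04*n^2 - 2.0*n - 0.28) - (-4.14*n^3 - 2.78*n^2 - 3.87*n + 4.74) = 1.48*n^3 - 1.26*n^2 + 1.87*n - 5.02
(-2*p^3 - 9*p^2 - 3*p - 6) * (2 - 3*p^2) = 6*p^5 + 27*p^4 + 5*p^3 - 6*p - 12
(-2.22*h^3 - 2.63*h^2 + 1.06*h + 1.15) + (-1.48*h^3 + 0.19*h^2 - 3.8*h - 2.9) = -3.7*h^3 - 2.44*h^2 - 2.74*h - 1.75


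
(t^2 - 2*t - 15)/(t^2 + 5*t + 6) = (t - 5)/(t + 2)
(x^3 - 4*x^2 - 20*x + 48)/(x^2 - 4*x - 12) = (x^2 + 2*x - 8)/(x + 2)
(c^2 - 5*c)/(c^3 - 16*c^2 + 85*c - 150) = c/(c^2 - 11*c + 30)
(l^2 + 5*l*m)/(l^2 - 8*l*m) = (l + 5*m)/(l - 8*m)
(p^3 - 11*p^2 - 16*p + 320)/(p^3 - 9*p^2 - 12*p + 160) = (p^2 - 3*p - 40)/(p^2 - p - 20)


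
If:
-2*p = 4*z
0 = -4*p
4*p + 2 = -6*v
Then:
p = 0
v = -1/3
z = 0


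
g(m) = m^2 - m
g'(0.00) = -1.00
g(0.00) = 0.00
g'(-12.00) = -25.00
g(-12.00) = 156.00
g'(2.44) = 3.88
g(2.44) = 3.51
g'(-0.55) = -2.10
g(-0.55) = 0.85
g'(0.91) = 0.82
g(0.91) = -0.08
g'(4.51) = 8.02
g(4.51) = 15.83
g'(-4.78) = -10.56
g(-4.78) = 27.63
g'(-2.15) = -5.30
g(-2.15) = 6.77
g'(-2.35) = -5.70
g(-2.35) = 7.87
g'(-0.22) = -1.44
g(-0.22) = 0.27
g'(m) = 2*m - 1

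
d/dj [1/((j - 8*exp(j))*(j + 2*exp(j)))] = (-(j - 8*exp(j))*(2*exp(j) + 1) + (j + 2*exp(j))*(8*exp(j) - 1))/((j - 8*exp(j))^2*(j + 2*exp(j))^2)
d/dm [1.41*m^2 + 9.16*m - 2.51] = 2.82*m + 9.16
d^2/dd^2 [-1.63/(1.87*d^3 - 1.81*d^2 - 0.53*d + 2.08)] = ((18.2886*d - 5.9006)*(1.87*d^3 - 1.81*d^2 - 0.53*d + 2.08) - 1.63*(-11.22*d^2 + 7.24*d + 1.06)*(-5.61*d^2 + 3.62*d + 0.53))/(1.87*d^3 - 1.81*d^2 - 0.53*d + 2.08)^3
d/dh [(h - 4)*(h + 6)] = 2*h + 2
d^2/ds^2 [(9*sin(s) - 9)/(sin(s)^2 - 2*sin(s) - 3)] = 9*(-sin(s)^4 + 3*sin(s)^3 - 25*sin(s)^2 + 41*sin(s) - 26)/((sin(s) - 3)^3*(sin(s) + 1)^2)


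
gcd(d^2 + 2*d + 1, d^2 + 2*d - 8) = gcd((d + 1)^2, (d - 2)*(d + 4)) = 1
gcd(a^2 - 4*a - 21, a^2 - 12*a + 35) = a - 7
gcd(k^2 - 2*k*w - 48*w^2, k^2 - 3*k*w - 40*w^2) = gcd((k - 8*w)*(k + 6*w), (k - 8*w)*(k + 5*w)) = -k + 8*w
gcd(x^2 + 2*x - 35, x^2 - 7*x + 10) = x - 5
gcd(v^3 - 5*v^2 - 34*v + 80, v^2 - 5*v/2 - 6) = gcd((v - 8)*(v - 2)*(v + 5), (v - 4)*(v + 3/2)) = 1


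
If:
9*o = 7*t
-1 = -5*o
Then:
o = 1/5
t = 9/35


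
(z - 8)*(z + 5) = z^2 - 3*z - 40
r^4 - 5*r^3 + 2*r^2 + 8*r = r*(r - 4)*(r - 2)*(r + 1)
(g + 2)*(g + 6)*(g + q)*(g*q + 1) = g^4*q + g^3*q^2 + 8*g^3*q + g^3 + 8*g^2*q^2 + 13*g^2*q + 8*g^2 + 12*g*q^2 + 8*g*q + 12*g + 12*q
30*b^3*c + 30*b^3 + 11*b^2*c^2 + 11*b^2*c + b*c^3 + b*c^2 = (5*b + c)*(6*b + c)*(b*c + b)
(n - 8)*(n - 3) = n^2 - 11*n + 24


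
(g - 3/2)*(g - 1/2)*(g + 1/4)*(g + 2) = g^4 + g^3/4 - 13*g^2/4 + 11*g/16 + 3/8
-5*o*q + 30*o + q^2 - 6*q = (-5*o + q)*(q - 6)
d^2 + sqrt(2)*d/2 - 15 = (d - 5*sqrt(2)/2)*(d + 3*sqrt(2))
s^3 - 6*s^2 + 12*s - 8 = (s - 2)^3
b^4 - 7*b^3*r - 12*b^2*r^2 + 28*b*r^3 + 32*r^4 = (b - 8*r)*(b - 2*r)*(b + r)*(b + 2*r)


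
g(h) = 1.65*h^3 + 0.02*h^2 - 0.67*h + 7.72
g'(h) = 4.95*h^2 + 0.04*h - 0.67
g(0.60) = 7.68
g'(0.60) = 1.14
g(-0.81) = 7.40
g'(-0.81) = 2.55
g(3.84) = 98.87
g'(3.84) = 72.47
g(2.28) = 25.85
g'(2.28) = 25.15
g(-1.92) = -2.60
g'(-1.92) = 17.50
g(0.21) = 7.60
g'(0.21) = -0.44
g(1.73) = 15.16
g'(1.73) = 14.21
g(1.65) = 14.08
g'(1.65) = 12.87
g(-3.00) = -34.64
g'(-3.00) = 43.76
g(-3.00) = -34.64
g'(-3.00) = 43.76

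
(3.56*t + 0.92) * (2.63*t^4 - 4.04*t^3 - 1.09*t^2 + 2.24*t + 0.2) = 9.3628*t^5 - 11.9628*t^4 - 7.5972*t^3 + 6.9716*t^2 + 2.7728*t + 0.184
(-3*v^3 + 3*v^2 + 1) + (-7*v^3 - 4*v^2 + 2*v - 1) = -10*v^3 - v^2 + 2*v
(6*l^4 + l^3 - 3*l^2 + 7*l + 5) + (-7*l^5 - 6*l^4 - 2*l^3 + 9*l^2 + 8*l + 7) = -7*l^5 - l^3 + 6*l^2 + 15*l + 12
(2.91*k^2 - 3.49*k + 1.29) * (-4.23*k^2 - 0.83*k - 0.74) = -12.3093*k^4 + 12.3474*k^3 - 4.7134*k^2 + 1.5119*k - 0.9546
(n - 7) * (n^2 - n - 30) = n^3 - 8*n^2 - 23*n + 210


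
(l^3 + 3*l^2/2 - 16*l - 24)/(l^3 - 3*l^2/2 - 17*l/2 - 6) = (l + 4)/(l + 1)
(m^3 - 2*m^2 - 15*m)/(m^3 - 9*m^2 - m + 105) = m/(m - 7)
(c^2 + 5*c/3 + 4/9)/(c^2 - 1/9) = (3*c + 4)/(3*c - 1)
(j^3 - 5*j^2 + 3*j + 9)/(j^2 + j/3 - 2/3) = 3*(j^2 - 6*j + 9)/(3*j - 2)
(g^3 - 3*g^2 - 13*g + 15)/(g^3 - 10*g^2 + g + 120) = (g - 1)/(g - 8)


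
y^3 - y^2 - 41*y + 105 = (y - 5)*(y - 3)*(y + 7)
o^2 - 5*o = o*(o - 5)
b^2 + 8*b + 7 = (b + 1)*(b + 7)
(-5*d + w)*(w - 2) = -5*d*w + 10*d + w^2 - 2*w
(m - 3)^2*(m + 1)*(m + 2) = m^4 - 3*m^3 - 7*m^2 + 15*m + 18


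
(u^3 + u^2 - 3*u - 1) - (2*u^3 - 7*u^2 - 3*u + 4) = -u^3 + 8*u^2 - 5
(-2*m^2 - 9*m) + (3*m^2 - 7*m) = m^2 - 16*m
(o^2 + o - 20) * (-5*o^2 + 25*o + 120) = -5*o^4 + 20*o^3 + 245*o^2 - 380*o - 2400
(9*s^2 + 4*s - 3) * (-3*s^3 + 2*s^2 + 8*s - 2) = -27*s^5 + 6*s^4 + 89*s^3 + 8*s^2 - 32*s + 6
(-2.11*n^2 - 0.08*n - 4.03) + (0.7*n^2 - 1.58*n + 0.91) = -1.41*n^2 - 1.66*n - 3.12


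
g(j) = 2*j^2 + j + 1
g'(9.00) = 37.00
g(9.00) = 172.00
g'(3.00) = 13.00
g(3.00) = 22.00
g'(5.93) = 24.72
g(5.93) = 77.26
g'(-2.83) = -10.32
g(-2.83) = 14.19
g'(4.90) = 20.60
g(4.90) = 53.92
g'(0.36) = 2.44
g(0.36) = 1.62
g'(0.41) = 2.64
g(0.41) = 1.75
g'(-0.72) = -1.88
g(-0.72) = 1.32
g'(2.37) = 10.48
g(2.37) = 14.60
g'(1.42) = 6.68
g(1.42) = 6.45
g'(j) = 4*j + 1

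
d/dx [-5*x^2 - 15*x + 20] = -10*x - 15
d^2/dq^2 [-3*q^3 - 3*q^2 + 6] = -18*q - 6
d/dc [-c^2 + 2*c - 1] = 2 - 2*c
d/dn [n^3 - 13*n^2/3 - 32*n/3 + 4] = 3*n^2 - 26*n/3 - 32/3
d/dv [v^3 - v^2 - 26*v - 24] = 3*v^2 - 2*v - 26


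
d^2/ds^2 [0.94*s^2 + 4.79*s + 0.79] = 1.88000000000000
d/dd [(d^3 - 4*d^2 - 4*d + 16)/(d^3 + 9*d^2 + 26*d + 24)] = (13*d^2 + 8*d - 128)/(d^4 + 14*d^3 + 73*d^2 + 168*d + 144)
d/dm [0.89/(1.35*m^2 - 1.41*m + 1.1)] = (1.2549 - 2.403*m)/(1.35*m^2 - 1.41*m + 1.1)^2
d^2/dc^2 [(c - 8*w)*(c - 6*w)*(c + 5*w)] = 6*c - 18*w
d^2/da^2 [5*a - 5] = 0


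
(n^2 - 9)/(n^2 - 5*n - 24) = (n - 3)/(n - 8)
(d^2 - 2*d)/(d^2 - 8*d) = (d - 2)/(d - 8)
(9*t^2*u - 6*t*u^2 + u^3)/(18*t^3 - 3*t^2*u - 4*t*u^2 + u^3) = u/(2*t + u)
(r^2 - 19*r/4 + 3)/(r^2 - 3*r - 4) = (r - 3/4)/(r + 1)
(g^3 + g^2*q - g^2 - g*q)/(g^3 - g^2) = (g + q)/g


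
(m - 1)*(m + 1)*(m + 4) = m^3 + 4*m^2 - m - 4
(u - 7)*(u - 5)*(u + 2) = u^3 - 10*u^2 + 11*u + 70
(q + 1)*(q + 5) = q^2 + 6*q + 5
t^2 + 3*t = t*(t + 3)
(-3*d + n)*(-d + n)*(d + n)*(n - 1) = 3*d^3*n - 3*d^3 - d^2*n^2 + d^2*n - 3*d*n^3 + 3*d*n^2 + n^4 - n^3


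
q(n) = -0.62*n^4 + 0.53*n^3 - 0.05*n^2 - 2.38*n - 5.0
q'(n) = -2.48*n^3 + 1.59*n^2 - 0.1*n - 2.38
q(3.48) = -82.48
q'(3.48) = -87.99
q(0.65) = -6.53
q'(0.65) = -2.45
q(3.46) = -80.74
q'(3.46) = -86.42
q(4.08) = -151.35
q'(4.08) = -144.76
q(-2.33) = -24.70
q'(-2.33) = 37.86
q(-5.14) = -498.82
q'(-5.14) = 376.92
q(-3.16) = -76.52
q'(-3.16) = 92.07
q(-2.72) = -43.50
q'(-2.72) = 59.56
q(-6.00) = -910.52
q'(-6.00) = 591.14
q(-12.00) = -13755.80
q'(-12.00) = 4513.22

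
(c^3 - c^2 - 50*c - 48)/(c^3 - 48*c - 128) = (c^2 + 7*c + 6)/(c^2 + 8*c + 16)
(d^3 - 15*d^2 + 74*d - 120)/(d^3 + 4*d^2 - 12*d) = (d^3 - 15*d^2 + 74*d - 120)/(d*(d^2 + 4*d - 12))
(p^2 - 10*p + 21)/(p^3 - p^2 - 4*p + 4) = (p^2 - 10*p + 21)/(p^3 - p^2 - 4*p + 4)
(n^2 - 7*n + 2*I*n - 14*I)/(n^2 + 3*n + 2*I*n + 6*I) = (n - 7)/(n + 3)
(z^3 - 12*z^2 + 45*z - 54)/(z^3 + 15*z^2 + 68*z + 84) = (z^3 - 12*z^2 + 45*z - 54)/(z^3 + 15*z^2 + 68*z + 84)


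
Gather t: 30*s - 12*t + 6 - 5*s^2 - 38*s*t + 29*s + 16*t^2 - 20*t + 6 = -5*s^2 + 59*s + 16*t^2 + t*(-38*s - 32) + 12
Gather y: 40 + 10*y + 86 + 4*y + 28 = 14*y + 154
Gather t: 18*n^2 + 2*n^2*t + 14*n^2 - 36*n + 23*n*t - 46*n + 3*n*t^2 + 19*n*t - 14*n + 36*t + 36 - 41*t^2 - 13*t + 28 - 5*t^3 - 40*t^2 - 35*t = 32*n^2 - 96*n - 5*t^3 + t^2*(3*n - 81) + t*(2*n^2 + 42*n - 12) + 64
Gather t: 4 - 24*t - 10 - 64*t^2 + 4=-64*t^2 - 24*t - 2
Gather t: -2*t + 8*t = 6*t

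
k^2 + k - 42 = (k - 6)*(k + 7)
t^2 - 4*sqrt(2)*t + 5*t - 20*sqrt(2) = (t + 5)*(t - 4*sqrt(2))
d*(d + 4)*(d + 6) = d^3 + 10*d^2 + 24*d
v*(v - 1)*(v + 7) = v^3 + 6*v^2 - 7*v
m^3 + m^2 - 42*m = m*(m - 6)*(m + 7)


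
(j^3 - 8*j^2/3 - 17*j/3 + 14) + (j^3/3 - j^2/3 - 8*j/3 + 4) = 4*j^3/3 - 3*j^2 - 25*j/3 + 18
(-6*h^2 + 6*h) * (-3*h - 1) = 18*h^3 - 12*h^2 - 6*h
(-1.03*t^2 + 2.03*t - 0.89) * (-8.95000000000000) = 9.2185*t^2 - 18.1685*t + 7.9655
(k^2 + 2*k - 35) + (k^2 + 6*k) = 2*k^2 + 8*k - 35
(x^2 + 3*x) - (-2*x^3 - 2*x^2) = 2*x^3 + 3*x^2 + 3*x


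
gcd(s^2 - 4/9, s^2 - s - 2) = 1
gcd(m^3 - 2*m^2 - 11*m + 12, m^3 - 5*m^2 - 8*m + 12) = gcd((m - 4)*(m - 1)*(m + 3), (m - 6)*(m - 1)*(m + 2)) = m - 1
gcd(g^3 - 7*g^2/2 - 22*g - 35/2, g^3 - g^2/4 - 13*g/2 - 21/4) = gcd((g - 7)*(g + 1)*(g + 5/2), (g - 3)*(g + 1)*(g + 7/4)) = g + 1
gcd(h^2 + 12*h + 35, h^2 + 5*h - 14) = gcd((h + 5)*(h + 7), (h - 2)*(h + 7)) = h + 7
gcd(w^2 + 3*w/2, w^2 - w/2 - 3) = w + 3/2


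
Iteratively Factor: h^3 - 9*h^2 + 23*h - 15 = (h - 5)*(h^2 - 4*h + 3) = (h - 5)*(h - 1)*(h - 3)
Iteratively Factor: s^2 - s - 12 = (s - 4)*(s + 3)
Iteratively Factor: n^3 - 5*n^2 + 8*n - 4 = (n - 2)*(n^2 - 3*n + 2) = (n - 2)*(n - 1)*(n - 2)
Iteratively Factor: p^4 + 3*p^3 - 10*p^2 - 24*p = (p + 2)*(p^3 + p^2 - 12*p) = p*(p + 2)*(p^2 + p - 12) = p*(p + 2)*(p + 4)*(p - 3)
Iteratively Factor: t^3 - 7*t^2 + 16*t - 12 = (t - 2)*(t^2 - 5*t + 6) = (t - 3)*(t - 2)*(t - 2)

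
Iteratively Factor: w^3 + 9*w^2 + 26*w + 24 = (w + 2)*(w^2 + 7*w + 12) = (w + 2)*(w + 4)*(w + 3)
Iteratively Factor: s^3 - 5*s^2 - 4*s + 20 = (s - 5)*(s^2 - 4) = (s - 5)*(s - 2)*(s + 2)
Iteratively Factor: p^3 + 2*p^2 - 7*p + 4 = (p + 4)*(p^2 - 2*p + 1) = (p - 1)*(p + 4)*(p - 1)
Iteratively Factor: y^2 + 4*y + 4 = (y + 2)*(y + 2)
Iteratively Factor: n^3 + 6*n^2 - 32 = (n + 4)*(n^2 + 2*n - 8) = (n - 2)*(n + 4)*(n + 4)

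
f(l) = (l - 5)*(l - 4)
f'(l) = 2*l - 9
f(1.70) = 7.59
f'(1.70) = -5.60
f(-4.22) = 75.79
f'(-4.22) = -17.44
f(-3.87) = 69.81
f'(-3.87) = -16.74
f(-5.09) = 91.72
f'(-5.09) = -19.18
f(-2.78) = 52.75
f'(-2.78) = -14.56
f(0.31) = 17.31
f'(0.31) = -8.38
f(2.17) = 5.18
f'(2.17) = -4.66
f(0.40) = 16.56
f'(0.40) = -8.20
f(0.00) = 20.00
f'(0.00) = -9.00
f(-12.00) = 272.00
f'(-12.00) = -33.00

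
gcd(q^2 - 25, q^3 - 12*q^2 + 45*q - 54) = 1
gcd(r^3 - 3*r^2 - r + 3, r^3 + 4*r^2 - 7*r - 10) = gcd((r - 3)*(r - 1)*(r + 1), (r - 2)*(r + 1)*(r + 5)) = r + 1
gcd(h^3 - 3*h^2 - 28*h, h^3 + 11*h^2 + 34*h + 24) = h + 4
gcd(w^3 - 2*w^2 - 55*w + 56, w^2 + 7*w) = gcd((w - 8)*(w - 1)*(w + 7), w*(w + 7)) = w + 7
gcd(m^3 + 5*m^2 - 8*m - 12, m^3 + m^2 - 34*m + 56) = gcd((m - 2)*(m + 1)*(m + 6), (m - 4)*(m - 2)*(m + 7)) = m - 2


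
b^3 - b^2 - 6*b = b*(b - 3)*(b + 2)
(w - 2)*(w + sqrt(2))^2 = w^3 - 2*w^2 + 2*sqrt(2)*w^2 - 4*sqrt(2)*w + 2*w - 4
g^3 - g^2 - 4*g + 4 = (g - 2)*(g - 1)*(g + 2)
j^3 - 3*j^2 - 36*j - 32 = (j - 8)*(j + 1)*(j + 4)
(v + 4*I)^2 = v^2 + 8*I*v - 16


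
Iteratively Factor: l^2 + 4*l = (l)*(l + 4)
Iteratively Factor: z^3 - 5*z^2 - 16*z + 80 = (z - 4)*(z^2 - z - 20) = (z - 4)*(z + 4)*(z - 5)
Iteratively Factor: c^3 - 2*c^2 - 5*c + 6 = (c - 3)*(c^2 + c - 2) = (c - 3)*(c - 1)*(c + 2)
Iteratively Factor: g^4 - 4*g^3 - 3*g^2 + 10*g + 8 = (g + 1)*(g^3 - 5*g^2 + 2*g + 8) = (g - 4)*(g + 1)*(g^2 - g - 2) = (g - 4)*(g + 1)^2*(g - 2)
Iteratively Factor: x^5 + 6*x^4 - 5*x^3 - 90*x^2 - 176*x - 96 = (x + 2)*(x^4 + 4*x^3 - 13*x^2 - 64*x - 48) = (x - 4)*(x + 2)*(x^3 + 8*x^2 + 19*x + 12) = (x - 4)*(x + 2)*(x + 4)*(x^2 + 4*x + 3) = (x - 4)*(x + 1)*(x + 2)*(x + 4)*(x + 3)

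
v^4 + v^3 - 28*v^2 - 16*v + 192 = (v - 4)*(v - 3)*(v + 4)^2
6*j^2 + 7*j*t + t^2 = (j + t)*(6*j + t)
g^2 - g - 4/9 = (g - 4/3)*(g + 1/3)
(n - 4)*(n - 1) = n^2 - 5*n + 4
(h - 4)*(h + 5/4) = h^2 - 11*h/4 - 5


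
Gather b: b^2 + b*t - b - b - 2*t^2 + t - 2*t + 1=b^2 + b*(t - 2) - 2*t^2 - t + 1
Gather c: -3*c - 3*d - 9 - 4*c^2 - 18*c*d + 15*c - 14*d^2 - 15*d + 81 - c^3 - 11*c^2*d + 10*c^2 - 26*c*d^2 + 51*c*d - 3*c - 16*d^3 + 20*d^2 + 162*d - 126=-c^3 + c^2*(6 - 11*d) + c*(-26*d^2 + 33*d + 9) - 16*d^3 + 6*d^2 + 144*d - 54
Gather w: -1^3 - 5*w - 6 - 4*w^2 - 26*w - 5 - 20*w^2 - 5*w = -24*w^2 - 36*w - 12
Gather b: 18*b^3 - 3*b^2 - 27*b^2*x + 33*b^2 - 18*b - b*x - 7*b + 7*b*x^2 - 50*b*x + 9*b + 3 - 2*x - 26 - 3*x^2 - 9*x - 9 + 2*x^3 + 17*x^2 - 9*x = 18*b^3 + b^2*(30 - 27*x) + b*(7*x^2 - 51*x - 16) + 2*x^3 + 14*x^2 - 20*x - 32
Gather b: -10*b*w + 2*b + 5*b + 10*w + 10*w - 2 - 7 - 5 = b*(7 - 10*w) + 20*w - 14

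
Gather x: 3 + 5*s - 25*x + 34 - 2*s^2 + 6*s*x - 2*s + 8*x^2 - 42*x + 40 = -2*s^2 + 3*s + 8*x^2 + x*(6*s - 67) + 77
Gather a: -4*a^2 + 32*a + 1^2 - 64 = -4*a^2 + 32*a - 63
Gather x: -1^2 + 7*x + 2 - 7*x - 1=0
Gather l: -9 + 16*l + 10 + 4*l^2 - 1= 4*l^2 + 16*l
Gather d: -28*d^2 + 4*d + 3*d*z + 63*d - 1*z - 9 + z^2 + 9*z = -28*d^2 + d*(3*z + 67) + z^2 + 8*z - 9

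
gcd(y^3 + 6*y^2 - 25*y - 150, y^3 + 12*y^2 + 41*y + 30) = y^2 + 11*y + 30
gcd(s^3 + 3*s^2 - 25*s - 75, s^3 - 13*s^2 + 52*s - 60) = s - 5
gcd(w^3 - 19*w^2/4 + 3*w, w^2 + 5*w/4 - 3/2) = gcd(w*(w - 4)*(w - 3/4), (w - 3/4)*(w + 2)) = w - 3/4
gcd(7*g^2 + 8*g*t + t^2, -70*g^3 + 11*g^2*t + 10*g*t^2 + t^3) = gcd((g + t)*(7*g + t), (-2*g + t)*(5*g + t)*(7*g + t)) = 7*g + t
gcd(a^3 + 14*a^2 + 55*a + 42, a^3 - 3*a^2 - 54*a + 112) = a + 7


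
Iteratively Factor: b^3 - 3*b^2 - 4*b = (b - 4)*(b^2 + b) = (b - 4)*(b + 1)*(b)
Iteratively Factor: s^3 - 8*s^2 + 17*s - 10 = (s - 5)*(s^2 - 3*s + 2) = (s - 5)*(s - 2)*(s - 1)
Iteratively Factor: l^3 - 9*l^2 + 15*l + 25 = (l - 5)*(l^2 - 4*l - 5) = (l - 5)*(l + 1)*(l - 5)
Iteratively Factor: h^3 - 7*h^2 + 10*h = (h - 2)*(h^2 - 5*h) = h*(h - 2)*(h - 5)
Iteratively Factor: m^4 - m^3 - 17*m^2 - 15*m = (m + 1)*(m^3 - 2*m^2 - 15*m) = (m - 5)*(m + 1)*(m^2 + 3*m) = (m - 5)*(m + 1)*(m + 3)*(m)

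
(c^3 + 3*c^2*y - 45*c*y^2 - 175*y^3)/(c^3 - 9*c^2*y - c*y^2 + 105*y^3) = (-c^2 - 10*c*y - 25*y^2)/(-c^2 + 2*c*y + 15*y^2)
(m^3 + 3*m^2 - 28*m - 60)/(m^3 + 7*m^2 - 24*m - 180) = (m + 2)/(m + 6)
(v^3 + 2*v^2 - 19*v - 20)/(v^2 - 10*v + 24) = (v^2 + 6*v + 5)/(v - 6)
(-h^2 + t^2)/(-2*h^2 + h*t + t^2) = (h + t)/(2*h + t)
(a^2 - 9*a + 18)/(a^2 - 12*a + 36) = (a - 3)/(a - 6)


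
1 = 1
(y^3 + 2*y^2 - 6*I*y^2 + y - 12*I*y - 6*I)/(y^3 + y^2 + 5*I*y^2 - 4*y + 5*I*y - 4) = (y^2 + y*(1 - 6*I) - 6*I)/(y^2 + 5*I*y - 4)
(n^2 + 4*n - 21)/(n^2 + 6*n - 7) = (n - 3)/(n - 1)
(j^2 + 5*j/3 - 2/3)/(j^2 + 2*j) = (j - 1/3)/j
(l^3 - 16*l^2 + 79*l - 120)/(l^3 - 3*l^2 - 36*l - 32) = (l^2 - 8*l + 15)/(l^2 + 5*l + 4)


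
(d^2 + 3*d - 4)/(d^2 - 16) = (d - 1)/(d - 4)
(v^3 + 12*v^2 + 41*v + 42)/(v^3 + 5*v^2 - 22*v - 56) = (v + 3)/(v - 4)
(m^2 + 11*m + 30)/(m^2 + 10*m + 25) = (m + 6)/(m + 5)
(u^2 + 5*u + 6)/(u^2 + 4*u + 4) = (u + 3)/(u + 2)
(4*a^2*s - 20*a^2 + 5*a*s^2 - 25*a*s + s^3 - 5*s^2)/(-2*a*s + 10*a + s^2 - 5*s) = (4*a^2 + 5*a*s + s^2)/(-2*a + s)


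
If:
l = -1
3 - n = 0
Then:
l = -1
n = 3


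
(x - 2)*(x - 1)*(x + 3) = x^3 - 7*x + 6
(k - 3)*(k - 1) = k^2 - 4*k + 3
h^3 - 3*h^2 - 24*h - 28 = (h - 7)*(h + 2)^2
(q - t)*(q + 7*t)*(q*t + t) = q^3*t + 6*q^2*t^2 + q^2*t - 7*q*t^3 + 6*q*t^2 - 7*t^3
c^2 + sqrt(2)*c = c*(c + sqrt(2))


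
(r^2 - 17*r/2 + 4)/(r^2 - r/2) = (r - 8)/r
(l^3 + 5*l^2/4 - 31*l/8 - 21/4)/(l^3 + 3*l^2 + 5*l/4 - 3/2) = (4*l^2 - l - 14)/(2*(2*l^2 + 3*l - 2))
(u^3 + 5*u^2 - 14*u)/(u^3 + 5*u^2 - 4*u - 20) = u*(u + 7)/(u^2 + 7*u + 10)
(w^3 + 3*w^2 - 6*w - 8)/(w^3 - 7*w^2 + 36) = (w^3 + 3*w^2 - 6*w - 8)/(w^3 - 7*w^2 + 36)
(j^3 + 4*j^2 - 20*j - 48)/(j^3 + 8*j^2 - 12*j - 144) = (j + 2)/(j + 6)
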